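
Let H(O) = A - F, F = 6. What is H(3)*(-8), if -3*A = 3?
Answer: 56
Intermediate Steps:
A = -1 (A = -1/3*3 = -1)
H(O) = -7 (H(O) = -1 - 1*6 = -1 - 6 = -7)
H(3)*(-8) = -7*(-8) = 56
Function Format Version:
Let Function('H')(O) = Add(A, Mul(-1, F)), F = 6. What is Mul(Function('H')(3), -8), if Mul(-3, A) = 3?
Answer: 56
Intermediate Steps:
A = -1 (A = Mul(Rational(-1, 3), 3) = -1)
Function('H')(O) = -7 (Function('H')(O) = Add(-1, Mul(-1, 6)) = Add(-1, -6) = -7)
Mul(Function('H')(3), -8) = Mul(-7, -8) = 56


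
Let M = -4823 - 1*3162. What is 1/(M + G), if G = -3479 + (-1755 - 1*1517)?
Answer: -1/14736 ≈ -6.7861e-5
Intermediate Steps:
M = -7985 (M = -4823 - 3162 = -7985)
G = -6751 (G = -3479 + (-1755 - 1517) = -3479 - 3272 = -6751)
1/(M + G) = 1/(-7985 - 6751) = 1/(-14736) = -1/14736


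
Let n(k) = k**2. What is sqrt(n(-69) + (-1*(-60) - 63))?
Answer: sqrt(4758) ≈ 68.978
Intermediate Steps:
sqrt(n(-69) + (-1*(-60) - 63)) = sqrt((-69)**2 + (-1*(-60) - 63)) = sqrt(4761 + (60 - 63)) = sqrt(4761 - 3) = sqrt(4758)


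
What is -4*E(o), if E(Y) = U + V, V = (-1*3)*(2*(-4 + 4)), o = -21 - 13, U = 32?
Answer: -128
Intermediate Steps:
o = -34
V = 0 (V = -6*0 = -3*0 = 0)
E(Y) = 32 (E(Y) = 32 + 0 = 32)
-4*E(o) = -4*32 = -128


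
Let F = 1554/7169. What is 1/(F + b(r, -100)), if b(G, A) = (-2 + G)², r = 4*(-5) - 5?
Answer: 7169/5227755 ≈ 0.0013713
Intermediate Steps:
F = 1554/7169 (F = 1554*(1/7169) = 1554/7169 ≈ 0.21677)
r = -25 (r = -20 - 5 = -25)
1/(F + b(r, -100)) = 1/(1554/7169 + (-2 - 25)²) = 1/(1554/7169 + (-27)²) = 1/(1554/7169 + 729) = 1/(5227755/7169) = 7169/5227755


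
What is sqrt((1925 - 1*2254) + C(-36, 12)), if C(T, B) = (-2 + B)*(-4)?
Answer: 3*I*sqrt(41) ≈ 19.209*I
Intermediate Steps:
C(T, B) = 8 - 4*B
sqrt((1925 - 1*2254) + C(-36, 12)) = sqrt((1925 - 1*2254) + (8 - 4*12)) = sqrt((1925 - 2254) + (8 - 48)) = sqrt(-329 - 40) = sqrt(-369) = 3*I*sqrt(41)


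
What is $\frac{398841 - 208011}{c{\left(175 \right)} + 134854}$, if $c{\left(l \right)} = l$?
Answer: $\frac{190830}{135029} \approx 1.4133$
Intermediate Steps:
$\frac{398841 - 208011}{c{\left(175 \right)} + 134854} = \frac{398841 - 208011}{175 + 134854} = \frac{190830}{135029}$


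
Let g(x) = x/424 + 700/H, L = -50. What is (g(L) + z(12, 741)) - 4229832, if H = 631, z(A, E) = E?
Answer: -565733828627/133772 ≈ -4.2291e+6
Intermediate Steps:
g(x) = 700/631 + x/424 (g(x) = x/424 + 700/631 = 700/631 + x/424)
(g(L) + z(12, 741)) - 4229832 = ((700/631 + (1/424)*(-50)) + 741) - 4229832 = ((700/631 - 25/212) + 741) - 4229832 = (132625/133772 + 741) - 4229832 = 99257677/133772 - 4229832 = -565733828627/133772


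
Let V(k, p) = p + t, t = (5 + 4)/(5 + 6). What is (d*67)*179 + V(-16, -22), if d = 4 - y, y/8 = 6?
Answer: -5804845/11 ≈ -5.2771e+5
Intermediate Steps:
y = 48 (y = 8*6 = 48)
t = 9/11 ≈ 0.81818
d = -44 (d = 4 - 1*48 = 4 - 48 = -44)
V(k, p) = 9/11 + p (V(k, p) = p + 9/11 = 9/11 + p)
(d*67)*179 + V(-16, -22) = -44*67*179 + (9/11 - 22) = -2948*179 - 233/11 = -527692 - 233/11 = -5804845/11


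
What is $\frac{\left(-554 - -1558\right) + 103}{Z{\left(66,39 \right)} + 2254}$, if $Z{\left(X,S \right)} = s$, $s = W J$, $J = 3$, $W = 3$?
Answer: $\frac{1107}{2263} \approx 0.48917$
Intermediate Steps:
$s = 9$ ($s = 3 \cdot 3 = 9$)
$Z{\left(X,S \right)} = 9$
$\frac{\left(-554 - -1558\right) + 103}{Z{\left(66,39 \right)} + 2254} = \frac{\left(-554 - -1558\right) + 103}{9 + 2254} = \frac{\left(-554 + 1558\right) + 103}{2263} = \left(1004 + 103\right) \frac{1}{2263} = 1107 \cdot \frac{1}{2263} = \frac{1107}{2263}$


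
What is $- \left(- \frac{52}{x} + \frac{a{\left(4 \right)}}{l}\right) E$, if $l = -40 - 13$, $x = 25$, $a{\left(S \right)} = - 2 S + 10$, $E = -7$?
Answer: $- \frac{19642}{1325} \approx -14.824$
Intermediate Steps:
$a{\left(S \right)} = 10 - 2 S$
$l = -53$ ($l = -40 - 13 = -53$)
$- \left(- \frac{52}{x} + \frac{a{\left(4 \right)}}{l}\right) E = - \left(- \frac{52}{25} + \frac{10 - 8}{-53}\right) \left(-7\right) = - \left(\left(-52\right) \frac{1}{25} + \left(10 - 8\right) \left(- \frac{1}{53}\right)\right) \left(-7\right) = - \left(- \frac{52}{25} + 2 \left(- \frac{1}{53}\right)\right) \left(-7\right) = - \left(- \frac{52}{25} - \frac{2}{53}\right) \left(-7\right) = - \frac{\left(-2806\right) \left(-7\right)}{1325} = \left(-1\right) \frac{19642}{1325} = - \frac{19642}{1325}$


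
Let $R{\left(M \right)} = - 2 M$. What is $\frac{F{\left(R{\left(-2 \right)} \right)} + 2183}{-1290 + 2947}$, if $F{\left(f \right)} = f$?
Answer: $\frac{2187}{1657} \approx 1.3199$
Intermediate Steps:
$\frac{F{\left(R{\left(-2 \right)} \right)} + 2183}{-1290 + 2947} = \frac{\left(-2\right) \left(-2\right) + 2183}{-1290 + 2947} = \frac{4 + 2183}{1657} = 2187 \cdot \frac{1}{1657} = \frac{2187}{1657}$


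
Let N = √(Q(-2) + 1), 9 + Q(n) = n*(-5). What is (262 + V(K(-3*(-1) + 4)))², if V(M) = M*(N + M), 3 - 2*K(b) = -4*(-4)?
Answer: 1482441/16 - 15821*√2/4 ≈ 87059.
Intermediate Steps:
Q(n) = -9 - 5*n (Q(n) = -9 + n*(-5) = -9 - 5*n)
N = √2 (N = √((-9 - 5*(-2)) + 1) = √((-9 + 10) + 1) = √(1 + 1) = √2 ≈ 1.4142)
K(b) = -13/2 (K(b) = 3/2 - (-2)*(-4) = 3/2 - ½*16 = 3/2 - 8 = -13/2)
V(M) = M*(M + √2) (V(M) = M*(√2 + M) = M*(M + √2))
(262 + V(K(-3*(-1) + 4)))² = (262 - 13*(-13/2 + √2)/2)² = (262 + (169/4 - 13*√2/2))² = (1217/4 - 13*√2/2)²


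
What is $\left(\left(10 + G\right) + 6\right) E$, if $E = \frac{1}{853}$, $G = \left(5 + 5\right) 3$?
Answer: $\frac{46}{853} \approx 0.053927$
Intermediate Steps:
$G = 30$ ($G = 10 \cdot 3 = 30$)
$E = \frac{1}{853} \approx 0.0011723$
$\left(\left(10 + G\right) + 6\right) E = \left(\left(10 + 30\right) + 6\right) \frac{1}{853} = \left(40 + 6\right) \frac{1}{853} = 46 \cdot \frac{1}{853} = \frac{46}{853}$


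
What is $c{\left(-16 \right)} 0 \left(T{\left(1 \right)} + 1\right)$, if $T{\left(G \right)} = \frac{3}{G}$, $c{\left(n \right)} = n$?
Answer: $0$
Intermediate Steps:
$c{\left(-16 \right)} 0 \left(T{\left(1 \right)} + 1\right) = - 16 \cdot 0 \left(\frac{3}{1} + 1\right) = - 16 \cdot 0 \left(3 \cdot 1 + 1\right) = - 16 \cdot 0 \left(3 + 1\right) = - 16 \cdot 0 \cdot 4 = \left(-16\right) 0 = 0$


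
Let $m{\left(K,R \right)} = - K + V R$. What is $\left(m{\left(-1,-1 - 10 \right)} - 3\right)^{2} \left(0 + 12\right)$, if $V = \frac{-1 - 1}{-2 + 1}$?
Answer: $6912$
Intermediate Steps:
$V = 2$ ($V = - \frac{2}{-1} = \left(-2\right) \left(-1\right) = 2$)
$m{\left(K,R \right)} = - K + 2 R$
$\left(m{\left(-1,-1 - 10 \right)} - 3\right)^{2} \left(0 + 12\right) = \left(\left(\left(-1\right) \left(-1\right) + 2 \left(-1 - 10\right)\right) - 3\right)^{2} \left(0 + 12\right) = \left(\left(1 + 2 \left(-1 - 10\right)\right) - 3\right)^{2} \cdot 12 = \left(\left(1 + 2 \left(-11\right)\right) - 3\right)^{2} \cdot 12 = \left(\left(1 - 22\right) - 3\right)^{2} \cdot 12 = \left(-21 - 3\right)^{2} \cdot 12 = \left(-24\right)^{2} \cdot 12 = 576 \cdot 12 = 6912$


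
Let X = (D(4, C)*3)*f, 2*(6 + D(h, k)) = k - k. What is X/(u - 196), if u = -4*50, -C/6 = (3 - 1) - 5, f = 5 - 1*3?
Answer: 1/11 ≈ 0.090909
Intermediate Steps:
f = 2 (f = 5 - 3 = 2)
C = 18 (C = -6*((3 - 1) - 5) = -6*(2 - 5) = -6*(-3) = 18)
u = -200
D(h, k) = -6 (D(h, k) = -6 + (k - k)/2 = -6 + (½)*0 = -6 + 0 = -6)
X = -36 (X = -6*3*2 = -18*2 = -36)
X/(u - 196) = -36/(-200 - 196) = -36/(-396) = -36*(-1/396) = 1/11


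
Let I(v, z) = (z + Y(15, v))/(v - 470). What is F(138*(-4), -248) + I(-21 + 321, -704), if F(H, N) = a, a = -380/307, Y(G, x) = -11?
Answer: 30981/10438 ≈ 2.9681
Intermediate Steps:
I(v, z) = (-11 + z)/(-470 + v) (I(v, z) = (z - 11)/(v - 470) = (-11 + z)/(-470 + v))
a = -380/307 (a = -380*1/307 = -380/307 ≈ -1.2378)
F(H, N) = -380/307
F(138*(-4), -248) + I(-21 + 321, -704) = -380/307 + (-11 - 704)/(-470 + (-21 + 321)) = -380/307 - 715/(-470 + 300) = -380/307 - 715/(-170) = -380/307 - 1/170*(-715) = -380/307 + 143/34 = 30981/10438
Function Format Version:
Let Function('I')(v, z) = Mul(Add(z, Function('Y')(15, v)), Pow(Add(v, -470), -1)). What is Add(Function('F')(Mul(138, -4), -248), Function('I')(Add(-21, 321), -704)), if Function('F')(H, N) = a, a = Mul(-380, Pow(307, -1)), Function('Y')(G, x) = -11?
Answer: Rational(30981, 10438) ≈ 2.9681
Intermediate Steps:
Function('I')(v, z) = Mul(Pow(Add(-470, v), -1), Add(-11, z)) (Function('I')(v, z) = Mul(Add(z, -11), Pow(Add(v, -470), -1)) = Mul(Add(-11, z), Pow(Add(-470, v), -1)) = Mul(Pow(Add(-470, v), -1), Add(-11, z)))
a = Rational(-380, 307) (a = Mul(-380, Rational(1, 307)) = Rational(-380, 307) ≈ -1.2378)
Function('F')(H, N) = Rational(-380, 307)
Add(Function('F')(Mul(138, -4), -248), Function('I')(Add(-21, 321), -704)) = Add(Rational(-380, 307), Mul(Pow(Add(-470, Add(-21, 321)), -1), Add(-11, -704))) = Add(Rational(-380, 307), Mul(Pow(Add(-470, 300), -1), -715)) = Add(Rational(-380, 307), Mul(Pow(-170, -1), -715)) = Add(Rational(-380, 307), Mul(Rational(-1, 170), -715)) = Add(Rational(-380, 307), Rational(143, 34)) = Rational(30981, 10438)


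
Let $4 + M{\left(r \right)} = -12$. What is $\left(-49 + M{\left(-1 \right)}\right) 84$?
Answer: $-5460$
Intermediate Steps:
$M{\left(r \right)} = -16$ ($M{\left(r \right)} = -4 - 12 = -16$)
$\left(-49 + M{\left(-1 \right)}\right) 84 = \left(-49 - 16\right) 84 = \left(-65\right) 84 = -5460$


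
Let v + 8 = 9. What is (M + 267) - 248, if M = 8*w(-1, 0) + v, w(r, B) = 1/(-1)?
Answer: 12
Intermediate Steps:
w(r, B) = -1
v = 1 (v = -8 + 9 = 1)
M = -7 (M = 8*(-1) + 1 = -8 + 1 = -7)
(M + 267) - 248 = (-7 + 267) - 248 = 260 - 248 = 12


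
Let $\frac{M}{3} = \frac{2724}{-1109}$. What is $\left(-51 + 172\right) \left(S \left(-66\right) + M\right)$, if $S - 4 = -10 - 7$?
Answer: $\frac{114145350}{1109} \approx 1.0293 \cdot 10^{5}$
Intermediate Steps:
$M = - \frac{8172}{1109}$ ($M = 3 \frac{2724}{-1109} = 3 \cdot 2724 \left(- \frac{1}{1109}\right) = 3 \left(- \frac{2724}{1109}\right) = - \frac{8172}{1109} \approx -7.3688$)
$S = -13$ ($S = 4 - 17 = -13$)
$\left(-51 + 172\right) \left(S \left(-66\right) + M\right) = \left(-51 + 172\right) \left(\left(-13\right) \left(-66\right) - \frac{8172}{1109}\right) = 121 \left(858 - \frac{8172}{1109}\right) = 121 \cdot \frac{943350}{1109} = \frac{114145350}{1109}$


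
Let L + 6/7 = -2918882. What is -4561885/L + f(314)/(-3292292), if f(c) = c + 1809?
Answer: 1313625311435/840858784457 ≈ 1.5622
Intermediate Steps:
f(c) = 1809 + c
L = -20432180/7 (L = -6/7 - 2918882 = -20432180/7 ≈ -2.9189e+6)
-4561885/L + f(314)/(-3292292) = -4561885/(-20432180/7) + (1809 + 314)/(-3292292) = -4561885*(-7/20432180) + 2123*(-1/3292292) = 6386639/4086436 - 2123/3292292 = 1313625311435/840858784457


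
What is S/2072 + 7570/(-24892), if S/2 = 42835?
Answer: 37800225/921004 ≈ 41.042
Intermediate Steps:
S = 85670 (S = 2*42835 = 85670)
S/2072 + 7570/(-24892) = 85670/2072 + 7570/(-24892) = 85670*(1/2072) + 7570*(-1/24892) = 42835/1036 - 3785/12446 = 37800225/921004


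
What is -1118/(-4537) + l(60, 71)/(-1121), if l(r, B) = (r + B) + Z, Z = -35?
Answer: 62902/391229 ≈ 0.16078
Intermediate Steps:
l(r, B) = -35 + B + r (l(r, B) = (r + B) - 35 = (B + r) - 35 = -35 + B + r)
-1118/(-4537) + l(60, 71)/(-1121) = -1118/(-4537) + (-35 + 71 + 60)/(-1121) = -1118*(-1/4537) + 96*(-1/1121) = 86/349 - 96/1121 = 62902/391229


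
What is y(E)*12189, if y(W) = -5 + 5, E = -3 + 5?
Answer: 0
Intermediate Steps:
E = 2
y(W) = 0
y(E)*12189 = 0*12189 = 0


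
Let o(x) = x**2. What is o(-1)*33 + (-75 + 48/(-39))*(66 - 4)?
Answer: -61013/13 ≈ -4693.3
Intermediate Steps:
o(-1)*33 + (-75 + 48/(-39))*(66 - 4) = (-1)**2*33 + (-75 + 48/(-39))*(66 - 4) = 1*33 + (-75 + 48*(-1/39))*62 = 33 + (-75 - 16/13)*62 = 33 - 991/13*62 = 33 - 61442/13 = -61013/13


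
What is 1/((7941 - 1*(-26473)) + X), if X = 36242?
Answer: 1/70656 ≈ 1.4153e-5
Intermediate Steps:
1/((7941 - 1*(-26473)) + X) = 1/((7941 - 1*(-26473)) + 36242) = 1/((7941 + 26473) + 36242) = 1/(34414 + 36242) = 1/70656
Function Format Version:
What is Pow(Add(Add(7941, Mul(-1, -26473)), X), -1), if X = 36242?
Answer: Rational(1, 70656) ≈ 1.4153e-5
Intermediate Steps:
Pow(Add(Add(7941, Mul(-1, -26473)), X), -1) = Pow(Add(Add(7941, Mul(-1, -26473)), 36242), -1) = Pow(Add(Add(7941, 26473), 36242), -1) = Pow(Add(34414, 36242), -1) = Pow(70656, -1) = Rational(1, 70656)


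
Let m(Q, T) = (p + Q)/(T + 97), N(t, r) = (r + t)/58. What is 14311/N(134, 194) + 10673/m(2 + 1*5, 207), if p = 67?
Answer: 281412247/6068 ≈ 46376.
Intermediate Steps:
N(t, r) = r/58 + t/58 (N(t, r) = (r + t)*(1/58) = r/58 + t/58)
m(Q, T) = (67 + Q)/(97 + T) (m(Q, T) = (67 + Q)/(T + 97) = (67 + Q)/(97 + T))
14311/N(134, 194) + 10673/m(2 + 1*5, 207) = 14311/((1/58)*194 + (1/58)*134) + 10673/(((67 + (2 + 1*5))/(97 + 207))) = 14311/(97/29 + 67/29) + 10673/(((67 + (2 + 5))/304)) = 14311/(164/29) + 10673/(((67 + 7)/304)) = 14311*(29/164) + 10673/(((1/304)*74)) = 415019/164 + 10673/(37/152) = 415019/164 + 10673*(152/37) = 415019/164 + 1622296/37 = 281412247/6068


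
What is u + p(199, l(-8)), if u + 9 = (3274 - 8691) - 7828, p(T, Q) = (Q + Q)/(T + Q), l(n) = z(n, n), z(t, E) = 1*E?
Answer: -2531530/191 ≈ -13254.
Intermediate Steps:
z(t, E) = E
l(n) = n
p(T, Q) = 2*Q/(Q + T) (p(T, Q) = (2*Q)/(Q + T) = 2*Q/(Q + T))
u = -13254 (u = -9 + ((3274 - 8691) - 7828) = -9 + (-5417 - 7828) = -9 - 13245 = -13254)
u + p(199, l(-8)) = -13254 + 2*(-8)/(-8 + 199) = -13254 + 2*(-8)/191 = -13254 + 2*(-8)*(1/191) = -13254 - 16/191 = -2531530/191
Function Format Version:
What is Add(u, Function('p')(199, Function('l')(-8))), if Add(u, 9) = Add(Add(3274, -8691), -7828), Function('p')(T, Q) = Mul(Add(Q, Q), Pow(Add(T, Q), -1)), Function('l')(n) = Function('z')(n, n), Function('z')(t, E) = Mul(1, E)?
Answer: Rational(-2531530, 191) ≈ -13254.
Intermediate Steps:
Function('z')(t, E) = E
Function('l')(n) = n
Function('p')(T, Q) = Mul(2, Q, Pow(Add(Q, T), -1)) (Function('p')(T, Q) = Mul(Mul(2, Q), Pow(Add(Q, T), -1)) = Mul(2, Q, Pow(Add(Q, T), -1)))
u = -13254 (u = Add(-9, Add(Add(3274, -8691), -7828)) = Add(-9, Add(-5417, -7828)) = Add(-9, -13245) = -13254)
Add(u, Function('p')(199, Function('l')(-8))) = Add(-13254, Mul(2, -8, Pow(Add(-8, 199), -1))) = Add(-13254, Mul(2, -8, Pow(191, -1))) = Add(-13254, Mul(2, -8, Rational(1, 191))) = Add(-13254, Rational(-16, 191)) = Rational(-2531530, 191)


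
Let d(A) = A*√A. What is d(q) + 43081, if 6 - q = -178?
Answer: 43081 + 368*√46 ≈ 45577.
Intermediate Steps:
q = 184 (q = 6 - 1*(-178) = 6 + 178 = 184)
d(A) = A^(3/2)
d(q) + 43081 = 184^(3/2) + 43081 = 368*√46 + 43081 = 43081 + 368*√46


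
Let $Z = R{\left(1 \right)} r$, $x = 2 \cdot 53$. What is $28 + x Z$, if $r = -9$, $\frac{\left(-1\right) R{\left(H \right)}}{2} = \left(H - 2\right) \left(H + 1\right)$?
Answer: $-3788$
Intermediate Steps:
$R{\left(H \right)} = - 2 \left(1 + H\right) \left(-2 + H\right)$ ($R{\left(H \right)} = - 2 \left(H - 2\right) \left(H + 1\right) = - 2 \left(-2 + H\right) \left(1 + H\right) = - 2 \left(1 + H\right) \left(-2 + H\right)$)
$x = 106$
$Z = -36$ ($Z = \left(4 - 2 \cdot 1^{2} + 2 \cdot 1\right) \left(-9\right) = \left(4 - 2 + 2\right) \left(-9\right) = 4 \left(-9\right) = -36$)
$28 + x Z = 28 + 106 \left(-36\right) = 28 - 3816 = -3788$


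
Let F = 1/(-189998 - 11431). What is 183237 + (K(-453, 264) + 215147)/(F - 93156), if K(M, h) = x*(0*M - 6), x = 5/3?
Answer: 264482642712804/1443409225 ≈ 1.8323e+5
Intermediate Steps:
F = -1/201429 (F = 1/(-201429) = -1/201429 ≈ -4.9645e-6)
x = 5/3 (x = 5*(⅓) = 5/3 ≈ 1.6667)
K(M, h) = -10 (K(M, h) = 5*(0*M - 6)/3 = 5*(0 - 6)/3 = (5/3)*(-6) = -10)
183237 + (K(-453, 264) + 215147)/(F - 93156) = 183237 + (-10 + 215147)/(-1/201429 - 93156) = 183237 + 215137/(-18764319925/201429) = 183237 + 215137*(-201429/18764319925) = 183237 - 3333448521/1443409225 = 264482642712804/1443409225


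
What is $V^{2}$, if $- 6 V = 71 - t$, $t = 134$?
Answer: $\frac{441}{4} \approx 110.25$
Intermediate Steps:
$V = \frac{21}{2}$ ($V = - \frac{71 - 134}{6} = \left(- \frac{1}{6}\right) \left(-63\right) = \frac{21}{2} \approx 10.5$)
$V^{2} = \left(\frac{21}{2}\right)^{2} = \frac{441}{4}$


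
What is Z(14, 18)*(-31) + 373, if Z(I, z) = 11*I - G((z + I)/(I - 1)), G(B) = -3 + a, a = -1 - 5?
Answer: -4680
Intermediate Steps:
a = -6
G(B) = -9 (G(B) = -3 - 6 = -9)
Z(I, z) = 9 + 11*I (Z(I, z) = 11*I - 1*(-9) = 11*I + 9 = 9 + 11*I)
Z(14, 18)*(-31) + 373 = (9 + 11*14)*(-31) + 373 = (9 + 154)*(-31) + 373 = 163*(-31) + 373 = -5053 + 373 = -4680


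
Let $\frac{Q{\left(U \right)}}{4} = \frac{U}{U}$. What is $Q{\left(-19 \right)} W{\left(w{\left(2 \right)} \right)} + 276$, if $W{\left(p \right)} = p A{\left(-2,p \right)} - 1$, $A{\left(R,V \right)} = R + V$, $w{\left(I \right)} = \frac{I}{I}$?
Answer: $268$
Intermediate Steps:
$w{\left(I \right)} = 1$
$Q{\left(U \right)} = 4$ ($Q{\left(U \right)} = 4 \frac{U}{U} = 4 \cdot 1 = 4$)
$W{\left(p \right)} = -1 + p \left(-2 + p\right)$ ($W{\left(p \right)} = p \left(-2 + p\right) - 1 = -1 + p \left(-2 + p\right)$)
$Q{\left(-19 \right)} W{\left(w{\left(2 \right)} \right)} + 276 = 4 \left(-1 + 1 \left(-2 + 1\right)\right) + 276 = 4 \left(-1 + 1 \left(-1\right)\right) + 276 = 4 \left(-1 - 1\right) + 276 = 4 \left(-2\right) + 276 = -8 + 276 = 268$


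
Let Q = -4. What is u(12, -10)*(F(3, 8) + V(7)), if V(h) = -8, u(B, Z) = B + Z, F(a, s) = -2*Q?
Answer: 0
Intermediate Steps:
F(a, s) = 8 (F(a, s) = -2*(-4) = 8)
u(12, -10)*(F(3, 8) + V(7)) = (12 - 10)*(8 - 8) = 2*0 = 0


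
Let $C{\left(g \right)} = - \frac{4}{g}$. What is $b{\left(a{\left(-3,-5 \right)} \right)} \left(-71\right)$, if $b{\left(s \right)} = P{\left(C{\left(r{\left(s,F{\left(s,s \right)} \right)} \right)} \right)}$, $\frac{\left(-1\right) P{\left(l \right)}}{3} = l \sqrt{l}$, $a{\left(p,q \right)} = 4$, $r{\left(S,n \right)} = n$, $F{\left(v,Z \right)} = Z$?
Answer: $- 213 i \approx - 213.0 i$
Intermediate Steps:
$P{\left(l \right)} = - 3 l^{\frac{3}{2}}$ ($P{\left(l \right)} = - 3 l \sqrt{l} = - 3 l^{\frac{3}{2}}$)
$b{\left(s \right)} = - 24 \left(- \frac{1}{s}\right)^{\frac{3}{2}}$ ($b{\left(s \right)} = - 3 \left(- \frac{4}{s}\right)^{\frac{3}{2}} = - 3 \cdot 8 \left(- \frac{1}{s}\right)^{\frac{3}{2}} = - 24 \left(- \frac{1}{s}\right)^{\frac{3}{2}}$)
$b{\left(a{\left(-3,-5 \right)} \right)} \left(-71\right) = - 24 \left(- \frac{1}{4}\right)^{\frac{3}{2}} \left(-71\right) = - 24 \left(- \frac{i}{8}\right) \left(-71\right) = 3 i \left(-71\right) = - 213 i$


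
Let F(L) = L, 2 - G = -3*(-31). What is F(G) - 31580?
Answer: -31671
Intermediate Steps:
G = -91 (G = 2 - (-3)*(-31) = 2 - 1*93 = 2 - 93 = -91)
F(G) - 31580 = -91 - 31580 = -31671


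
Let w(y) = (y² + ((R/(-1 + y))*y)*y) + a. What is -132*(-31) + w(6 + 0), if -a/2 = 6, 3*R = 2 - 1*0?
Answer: 20604/5 ≈ 4120.8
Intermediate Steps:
R = ⅔ (R = (2 - 1*0)/3 = (2 + 0)/3 = (⅓)*2 = ⅔ ≈ 0.66667)
a = -12 (a = -2*6 = -12)
w(y) = -12 + y² + 2*y²/(3*(-1 + y)) (w(y) = (y² + (((⅔)/(-1 + y))*y)*y) - 12 = (y² + ((2/(3*(-1 + y)))*y)*y) - 12 = (y² + (2*y/(3*(-1 + y)))*y) - 12 = (y² + 2*y²/(3*(-1 + y))) - 12 = -12 + y² + 2*y²/(3*(-1 + y)))
-132*(-31) + w(6 + 0) = -132*(-31) + (12 + (6 + 0)³ - 12*(6 + 0) - (6 + 0)²/3)/(-1 + (6 + 0)) = 4092 + (12 + 6³ - 12*6 - ⅓*6²)/(-1 + 6) = 4092 + (12 + 216 - 72 - ⅓*36)/5 = 4092 + (12 + 216 - 72 - 12)/5 = 4092 + (⅕)*144 = 4092 + 144/5 = 20604/5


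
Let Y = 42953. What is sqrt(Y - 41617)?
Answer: 2*sqrt(334) ≈ 36.551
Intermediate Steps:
sqrt(Y - 41617) = sqrt(42953 - 41617) = sqrt(1336) = 2*sqrt(334)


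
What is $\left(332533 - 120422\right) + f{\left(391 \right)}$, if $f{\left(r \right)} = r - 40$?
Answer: $212462$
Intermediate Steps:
$f{\left(r \right)} = -40 + r$
$\left(332533 - 120422\right) + f{\left(391 \right)} = \left(332533 - 120422\right) + \left(-40 + 391\right) = 212111 + 351 = 212462$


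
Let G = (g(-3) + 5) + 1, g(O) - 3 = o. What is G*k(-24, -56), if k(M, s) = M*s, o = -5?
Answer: 5376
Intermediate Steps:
g(O) = -2 (g(O) = 3 - 5 = -2)
G = 4 (G = (-2 + 5) + 1 = 3 + 1 = 4)
G*k(-24, -56) = 4*(-24*(-56)) = 4*1344 = 5376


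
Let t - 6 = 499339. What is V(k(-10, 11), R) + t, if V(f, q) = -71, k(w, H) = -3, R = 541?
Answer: 499274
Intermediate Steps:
t = 499345 (t = 6 + 499339 = 499345)
V(k(-10, 11), R) + t = -71 + 499345 = 499274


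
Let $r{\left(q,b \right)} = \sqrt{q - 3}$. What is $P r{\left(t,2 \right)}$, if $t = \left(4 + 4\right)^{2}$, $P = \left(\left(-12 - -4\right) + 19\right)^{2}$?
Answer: $121 \sqrt{61} \approx 945.04$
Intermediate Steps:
$P = 121$ ($P = \left(\left(-12 + 4\right) + 19\right)^{2} = \left(-8 + 19\right)^{2} = 11^{2} = 121$)
$t = 64$ ($t = 8^{2} = 64$)
$r{\left(q,b \right)} = \sqrt{-3 + q}$
$P r{\left(t,2 \right)} = 121 \sqrt{-3 + 64} = 121 \sqrt{61}$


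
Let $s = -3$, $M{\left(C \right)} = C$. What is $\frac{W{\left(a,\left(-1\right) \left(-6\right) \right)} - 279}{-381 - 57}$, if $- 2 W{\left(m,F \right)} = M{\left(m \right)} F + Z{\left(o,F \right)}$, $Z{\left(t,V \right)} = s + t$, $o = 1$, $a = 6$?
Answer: $\frac{148}{219} \approx 0.6758$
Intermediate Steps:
$Z{\left(t,V \right)} = -3 + t$
$W{\left(m,F \right)} = 1 - \frac{F m}{2}$ ($W{\left(m,F \right)} = - \frac{m F + \left(-3 + 1\right)}{2} = - \frac{F m - 2}{2} = - \frac{-2 + F m}{2} = 1 - \frac{F m}{2}$)
$\frac{W{\left(a,\left(-1\right) \left(-6\right) \right)} - 279}{-381 - 57} = \frac{\left(1 - \frac{1}{2} \left(\left(-1\right) \left(-6\right)\right) 6\right) - 279}{-381 - 57} = \frac{\left(1 - 3 \cdot 6\right) - 279}{-438} = \left(\left(1 - 18\right) - 279\right) \left(- \frac{1}{438}\right) = \left(-17 - 279\right) \left(- \frac{1}{438}\right) = \left(-296\right) \left(- \frac{1}{438}\right) = \frac{148}{219}$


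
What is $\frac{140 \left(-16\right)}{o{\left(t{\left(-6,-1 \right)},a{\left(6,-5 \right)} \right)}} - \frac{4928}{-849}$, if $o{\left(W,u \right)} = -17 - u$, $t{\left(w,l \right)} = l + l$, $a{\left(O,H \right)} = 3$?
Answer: $\frac{100016}{849} \approx 117.8$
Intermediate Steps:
$t{\left(w,l \right)} = 2 l$
$\frac{140 \left(-16\right)}{o{\left(t{\left(-6,-1 \right)},a{\left(6,-5 \right)} \right)}} - \frac{4928}{-849} = \frac{140 \left(-16\right)}{-17 - 3} - \frac{4928}{-849} = - \frac{2240}{-17 - 3} - - \frac{4928}{849} = - \frac{2240}{-20} + \frac{4928}{849} = \left(-2240\right) \left(- \frac{1}{20}\right) + \frac{4928}{849} = 112 + \frac{4928}{849} = \frac{100016}{849}$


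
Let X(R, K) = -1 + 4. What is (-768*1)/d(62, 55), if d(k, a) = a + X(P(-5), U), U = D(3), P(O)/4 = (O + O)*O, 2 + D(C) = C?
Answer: -384/29 ≈ -13.241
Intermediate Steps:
D(C) = -2 + C
P(O) = 8*O² (P(O) = 4*((O + O)*O) = 4*((2*O)*O) = 4*(2*O²) = 8*O²)
U = 1 (U = -2 + 3 = 1)
X(R, K) = 3
d(k, a) = 3 + a (d(k, a) = a + 3 = 3 + a)
(-768*1)/d(62, 55) = (-768*1)/(3 + 55) = -768/58 = -768*1/58 = -384/29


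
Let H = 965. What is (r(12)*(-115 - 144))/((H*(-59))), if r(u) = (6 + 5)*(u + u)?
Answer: 68376/56935 ≈ 1.2009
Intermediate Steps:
r(u) = 22*u (r(u) = 11*(2*u) = 22*u)
(r(12)*(-115 - 144))/((H*(-59))) = ((22*12)*(-115 - 144))/((965*(-59))) = (264*(-259))/(-56935) = -68376*(-1/56935) = 68376/56935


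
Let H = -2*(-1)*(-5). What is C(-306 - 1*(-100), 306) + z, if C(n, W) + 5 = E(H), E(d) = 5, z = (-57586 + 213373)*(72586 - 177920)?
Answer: -16409667858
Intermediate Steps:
z = -16409667858 (z = 155787*(-105334) = -16409667858)
H = -10 (H = 2*(-5) = -10)
C(n, W) = 0 (C(n, W) = -5 + 5 = 0)
C(-306 - 1*(-100), 306) + z = 0 - 16409667858 = -16409667858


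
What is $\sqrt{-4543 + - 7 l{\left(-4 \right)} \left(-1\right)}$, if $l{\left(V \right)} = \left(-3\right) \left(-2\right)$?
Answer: $i \sqrt{4501} \approx 67.089 i$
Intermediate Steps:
$l{\left(V \right)} = 6$
$\sqrt{-4543 + - 7 l{\left(-4 \right)} \left(-1\right)} = \sqrt{-4543 + \left(-7\right) 6 \left(-1\right)} = \sqrt{-4543 - -42} = \sqrt{-4543 + 42} = \sqrt{-4501} = i \sqrt{4501}$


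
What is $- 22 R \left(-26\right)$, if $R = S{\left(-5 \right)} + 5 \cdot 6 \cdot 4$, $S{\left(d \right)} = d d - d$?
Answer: $85800$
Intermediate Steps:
$S{\left(d \right)} = d^{2} - d$
$R = 150$ ($R = - 5 \left(-1 - 5\right) + 5 \cdot 6 \cdot 4 = \left(-5\right) \left(-6\right) + 30 \cdot 4 = 30 + 120 = 150$)
$- 22 R \left(-26\right) = \left(-22\right) 150 \left(-26\right) = \left(-3300\right) \left(-26\right) = 85800$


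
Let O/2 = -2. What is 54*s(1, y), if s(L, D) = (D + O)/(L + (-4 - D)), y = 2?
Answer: 108/5 ≈ 21.600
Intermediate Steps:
O = -4 (O = 2*(-2) = -4)
s(L, D) = (-4 + D)/(-4 + L - D) (s(L, D) = (D - 4)/(L + (-4 - D)) = (-4 + D)/(-4 + L - D))
54*s(1, y) = 54*((4 - 1*2)/(4 + 2 - 1*1)) = 54*((4 - 2)/(4 + 2 - 1)) = 54*(2/5) = 108/5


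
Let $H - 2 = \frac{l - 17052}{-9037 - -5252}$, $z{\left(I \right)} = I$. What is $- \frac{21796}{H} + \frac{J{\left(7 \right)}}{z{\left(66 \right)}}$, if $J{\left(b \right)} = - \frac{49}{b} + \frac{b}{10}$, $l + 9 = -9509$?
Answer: $- \frac{907512307}{375540} \approx -2416.6$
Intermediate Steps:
$l = -9518$ ($l = -9 - 9509 = -9518$)
$J{\left(b \right)} = - \frac{49}{b} + \frac{b}{10}$ ($J{\left(b \right)} = - \frac{49}{b} + b \frac{1}{10} = - \frac{49}{b} + \frac{b}{10}$)
$H = \frac{6828}{757}$ ($H = 2 + \frac{-9518 - 17052}{-9037 - -5252} = 2 - \frac{26570}{-9037 + 5252} = 2 - \frac{26570}{-3785} = 2 - - \frac{5314}{757} = 2 + \frac{5314}{757} = \frac{6828}{757} \approx 9.0198$)
$- \frac{21796}{H} + \frac{J{\left(7 \right)}}{z{\left(66 \right)}} = - \frac{21796}{\frac{6828}{757}} + \frac{- \frac{49}{7} + \frac{1}{10} \cdot 7}{66} = \left(-21796\right) \frac{757}{6828} + \left(\left(-49\right) \frac{1}{7} + \frac{7}{10}\right) \frac{1}{66} = - \frac{4124893}{1707} + \left(-7 + \frac{7}{10}\right) \frac{1}{66} = - \frac{4124893}{1707} - \frac{21}{220} = - \frac{907512307}{375540}$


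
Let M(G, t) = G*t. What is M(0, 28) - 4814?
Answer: -4814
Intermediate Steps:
M(0, 28) - 4814 = 0*28 - 4814 = 0 - 4814 = -4814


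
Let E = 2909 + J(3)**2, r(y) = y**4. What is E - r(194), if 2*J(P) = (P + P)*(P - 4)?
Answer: -1416465578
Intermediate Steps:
J(P) = P*(-4 + P) (J(P) = ((P + P)*(P - 4))/2 = ((2*P)*(-4 + P))/2 = (2*P*(-4 + P))/2 = P*(-4 + P))
E = 2918 (E = 2909 + (3*(-4 + 3))**2 = 2909 + (3*(-1))**2 = 2909 + (-3)**2 = 2909 + 9 = 2918)
E - r(194) = 2918 - 1*194**4 = 2918 - 1*1416468496 = 2918 - 1416468496 = -1416465578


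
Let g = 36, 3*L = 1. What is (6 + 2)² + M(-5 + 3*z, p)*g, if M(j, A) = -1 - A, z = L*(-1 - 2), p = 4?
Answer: -116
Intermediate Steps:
L = ⅓ (L = (⅓)*1 = ⅓ ≈ 0.33333)
z = -1 (z = (-1 - 2)/3 = (⅓)*(-3) = -1)
(6 + 2)² + M(-5 + 3*z, p)*g = (6 + 2)² + (-1 - 1*4)*36 = 8² + (-1 - 4)*36 = 64 - 5*36 = 64 - 180 = -116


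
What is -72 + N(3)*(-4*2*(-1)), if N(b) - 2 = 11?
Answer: 32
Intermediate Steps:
N(b) = 13 (N(b) = 2 + 11 = 13)
-72 + N(3)*(-4*2*(-1)) = -72 + 13*(-4*2*(-1)) = -72 + 13*(-8*(-1)) = -72 + 13*8 = -72 + 104 = 32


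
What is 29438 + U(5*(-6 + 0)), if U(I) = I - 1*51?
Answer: 29357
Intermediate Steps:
U(I) = -51 + I (U(I) = I - 51 = -51 + I)
29438 + U(5*(-6 + 0)) = 29438 + (-51 + 5*(-6 + 0)) = 29438 + (-51 + 5*(-6)) = 29438 + (-51 - 30) = 29438 - 81 = 29357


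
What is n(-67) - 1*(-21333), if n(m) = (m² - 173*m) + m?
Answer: 37346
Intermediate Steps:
n(m) = m² - 172*m
n(-67) - 1*(-21333) = -67*(-172 - 67) - 1*(-21333) = -67*(-239) + 21333 = 16013 + 21333 = 37346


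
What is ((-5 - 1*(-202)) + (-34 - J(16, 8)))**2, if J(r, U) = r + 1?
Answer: 21316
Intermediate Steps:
J(r, U) = 1 + r
((-5 - 1*(-202)) + (-34 - J(16, 8)))**2 = ((-5 - 1*(-202)) + (-34 - (1 + 16)))**2 = ((-5 + 202) + (-34 - 1*17))**2 = (197 + (-34 - 17))**2 = (197 - 51)**2 = 146**2 = 21316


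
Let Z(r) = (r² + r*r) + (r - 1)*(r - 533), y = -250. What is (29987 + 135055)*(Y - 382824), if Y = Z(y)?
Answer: -10115589222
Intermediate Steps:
Z(r) = 2*r² + (-1 + r)*(-533 + r) (Z(r) = (r² + r²) + (-1 + r)*(-533 + r) = 2*r² + (-1 + r)*(-533 + r))
Y = 321533 (Y = 533 - 534*(-250) + 3*(-250)² = 533 + 133500 + 3*62500 = 533 + 133500 + 187500 = 321533)
(29987 + 135055)*(Y - 382824) = (29987 + 135055)*(321533 - 382824) = 165042*(-61291) = -10115589222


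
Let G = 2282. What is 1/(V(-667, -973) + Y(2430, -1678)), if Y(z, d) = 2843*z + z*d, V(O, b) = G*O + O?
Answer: 1/1308189 ≈ 7.6442e-7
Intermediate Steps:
V(O, b) = 2283*O (V(O, b) = 2282*O + O = 2283*O)
Y(z, d) = 2843*z + d*z
1/(V(-667, -973) + Y(2430, -1678)) = 1/(2283*(-667) + 2430*(2843 - 1678)) = 1/(-1522761 + 2430*1165) = 1/(-1522761 + 2830950) = 1/1308189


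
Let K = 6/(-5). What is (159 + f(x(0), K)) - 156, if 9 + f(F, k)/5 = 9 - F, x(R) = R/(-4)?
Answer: 3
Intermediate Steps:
x(R) = -R/4 (x(R) = R*(-1/4) = -R/4)
K = -6/5 (K = 6*(-1/5) = -6/5 ≈ -1.2000)
f(F, k) = -5*F (f(F, k) = -45 + 5*(9 - F) = -45 + (45 - 5*F) = -5*F)
(159 + f(x(0), K)) - 156 = (159 - (-5)*0/4) - 156 = (159 - 5*0) - 156 = (159 + 0) - 156 = 159 - 156 = 3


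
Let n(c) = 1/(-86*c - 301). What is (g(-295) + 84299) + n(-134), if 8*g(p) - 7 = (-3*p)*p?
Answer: 1159683815/22446 ≈ 51666.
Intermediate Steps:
n(c) = 1/(-301 - 86*c)
g(p) = 7/8 - 3*p²/8 (g(p) = 7/8 + ((-3*p)*p)/8 = 7/8 + (-3*p²)/8 = 7/8 - 3*p²/8)
(g(-295) + 84299) + n(-134) = ((7/8 - 3/8*(-295)²) + 84299) - 1/(301 + 86*(-134)) = ((7/8 - 3/8*87025) + 84299) - 1/(301 - 11524) = ((7/8 - 261075/8) + 84299) - 1/(-11223) = (-65267/2 + 84299) - 1*(-1/11223) = 103331/2 + 1/11223 = 1159683815/22446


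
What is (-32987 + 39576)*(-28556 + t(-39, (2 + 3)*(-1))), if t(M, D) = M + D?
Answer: -188445400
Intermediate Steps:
t(M, D) = D + M
(-32987 + 39576)*(-28556 + t(-39, (2 + 3)*(-1))) = (-32987 + 39576)*(-28556 + ((2 + 3)*(-1) - 39)) = 6589*(-28556 + (5*(-1) - 39)) = 6589*(-28556 + (-5 - 39)) = 6589*(-28556 - 44) = 6589*(-28600) = -188445400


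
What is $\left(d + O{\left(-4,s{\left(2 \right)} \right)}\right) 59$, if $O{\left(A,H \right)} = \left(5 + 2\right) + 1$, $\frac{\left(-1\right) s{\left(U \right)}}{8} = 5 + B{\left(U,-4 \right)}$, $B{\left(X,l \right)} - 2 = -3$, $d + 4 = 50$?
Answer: $3186$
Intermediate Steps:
$d = 46$ ($d = -4 + 50 = 46$)
$B{\left(X,l \right)} = -1$ ($B{\left(X,l \right)} = 2 - 3 = -1$)
$s{\left(U \right)} = -32$ ($s{\left(U \right)} = - 8 \left(5 - 1\right) = \left(-8\right) 4 = -32$)
$O{\left(A,H \right)} = 8$ ($O{\left(A,H \right)} = 7 + 1 = 8$)
$\left(d + O{\left(-4,s{\left(2 \right)} \right)}\right) 59 = \left(46 + 8\right) 59 = 54 \cdot 59 = 3186$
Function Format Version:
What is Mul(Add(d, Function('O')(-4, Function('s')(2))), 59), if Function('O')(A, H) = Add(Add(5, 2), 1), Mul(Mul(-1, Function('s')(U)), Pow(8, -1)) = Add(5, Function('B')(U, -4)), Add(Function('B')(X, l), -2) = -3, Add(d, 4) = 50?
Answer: 3186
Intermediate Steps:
d = 46 (d = Add(-4, 50) = 46)
Function('B')(X, l) = -1 (Function('B')(X, l) = Add(2, -3) = -1)
Function('s')(U) = -32 (Function('s')(U) = Mul(-8, Add(5, -1)) = Mul(-8, 4) = -32)
Function('O')(A, H) = 8 (Function('O')(A, H) = Add(7, 1) = 8)
Mul(Add(d, Function('O')(-4, Function('s')(2))), 59) = Mul(Add(46, 8), 59) = Mul(54, 59) = 3186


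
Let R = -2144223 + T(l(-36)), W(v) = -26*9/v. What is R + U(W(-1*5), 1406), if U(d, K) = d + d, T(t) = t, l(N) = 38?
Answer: -10720457/5 ≈ -2.1441e+6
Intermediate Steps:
W(v) = -234/v (W(v) = -26*9/v = -234/v)
U(d, K) = 2*d
R = -2144185 (R = -2144223 + 38 = -2144185)
R + U(W(-1*5), 1406) = -2144185 + 2*(-234/((-1*5))) = -2144185 + 2*(-234/(-5)) = -2144185 + 2*(-234*(-⅕)) = -2144185 + 2*(234/5) = -2144185 + 468/5 = -10720457/5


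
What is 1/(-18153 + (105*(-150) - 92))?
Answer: -1/33995 ≈ -2.9416e-5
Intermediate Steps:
1/(-18153 + (105*(-150) - 92)) = 1/(-18153 + (-15750 - 92)) = 1/(-18153 - 15842) = 1/(-33995) = -1/33995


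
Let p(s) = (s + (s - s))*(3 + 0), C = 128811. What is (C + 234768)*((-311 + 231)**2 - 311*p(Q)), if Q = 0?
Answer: 2326905600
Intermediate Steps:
p(s) = 3*s (p(s) = (s + 0)*3 = s*3 = 3*s)
(C + 234768)*((-311 + 231)**2 - 311*p(Q)) = (128811 + 234768)*((-311 + 231)**2 - 933*0) = 363579*((-80)**2 - 311*0) = 363579*(6400 + 0) = 363579*6400 = 2326905600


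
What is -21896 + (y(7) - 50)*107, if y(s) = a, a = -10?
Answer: -28316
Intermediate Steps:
y(s) = -10
-21896 + (y(7) - 50)*107 = -21896 + (-10 - 50)*107 = -21896 - 60*107 = -21896 - 6420 = -28316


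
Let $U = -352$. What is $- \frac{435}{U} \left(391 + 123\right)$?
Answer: $\frac{111795}{176} \approx 635.2$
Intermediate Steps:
$- \frac{435}{U} \left(391 + 123\right) = - \frac{435}{-352} \left(391 + 123\right) = \left(-435\right) \left(- \frac{1}{352}\right) 514 = \frac{435}{352} \cdot 514 = \frac{111795}{176}$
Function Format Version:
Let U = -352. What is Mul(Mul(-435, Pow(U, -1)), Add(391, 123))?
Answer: Rational(111795, 176) ≈ 635.20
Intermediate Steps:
Mul(Mul(-435, Pow(U, -1)), Add(391, 123)) = Mul(Mul(-435, Pow(-352, -1)), Add(391, 123)) = Mul(Mul(-435, Rational(-1, 352)), 514) = Mul(Rational(435, 352), 514) = Rational(111795, 176)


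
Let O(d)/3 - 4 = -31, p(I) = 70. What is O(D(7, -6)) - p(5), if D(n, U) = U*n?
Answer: -151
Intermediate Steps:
O(d) = -81 (O(d) = 12 + 3*(-31) = 12 - 93 = -81)
O(D(7, -6)) - p(5) = -81 - 1*70 = -81 - 70 = -151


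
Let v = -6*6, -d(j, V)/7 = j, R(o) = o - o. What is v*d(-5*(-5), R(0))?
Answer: 6300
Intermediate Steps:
R(o) = 0
d(j, V) = -7*j
v = -36
v*d(-5*(-5), R(0)) = -(-252)*(-5*(-5)) = -(-252)*25 = -36*(-175) = 6300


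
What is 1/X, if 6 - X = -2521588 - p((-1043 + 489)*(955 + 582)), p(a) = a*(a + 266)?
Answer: 1/724824867130 ≈ 1.3796e-12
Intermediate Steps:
p(a) = a*(266 + a)
X = 724824867130 (X = 6 - (-2521588 - (-1043 + 489)*(955 + 582)*(266 + (-1043 + 489)*(955 + 582))) = 6 - (-2521588 - (-554*1537)*(266 - 554*1537)) = 6 - (-2521588 - (-851498)*(266 - 851498)) = 6 - (-2521588 - (-851498)*(-851232)) = 6 - (-2521588 - 1*724822345536) = 6 - (-2521588 - 724822345536) = 6 - 1*(-724824867124) = 6 + 724824867124 = 724824867130)
1/X = 1/724824867130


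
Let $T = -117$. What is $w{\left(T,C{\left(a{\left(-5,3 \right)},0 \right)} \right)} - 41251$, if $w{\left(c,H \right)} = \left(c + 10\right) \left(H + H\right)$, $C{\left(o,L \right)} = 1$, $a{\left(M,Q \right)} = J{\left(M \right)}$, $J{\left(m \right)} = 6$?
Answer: $-41465$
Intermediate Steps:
$a{\left(M,Q \right)} = 6$
$w{\left(c,H \right)} = 2 H \left(10 + c\right)$ ($w{\left(c,H \right)} = \left(10 + c\right) 2 H = 2 H \left(10 + c\right)$)
$w{\left(T,C{\left(a{\left(-5,3 \right)},0 \right)} \right)} - 41251 = 2 \cdot 1 \left(10 - 117\right) - 41251 = 2 \cdot 1 \left(-107\right) - 41251 = -214 - 41251 = -41465$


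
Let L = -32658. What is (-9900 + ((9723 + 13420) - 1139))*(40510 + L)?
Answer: 95040608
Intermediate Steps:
(-9900 + ((9723 + 13420) - 1139))*(40510 + L) = (-9900 + ((9723 + 13420) - 1139))*(40510 - 32658) = (-9900 + (23143 - 1139))*7852 = (-9900 + 22004)*7852 = 12104*7852 = 95040608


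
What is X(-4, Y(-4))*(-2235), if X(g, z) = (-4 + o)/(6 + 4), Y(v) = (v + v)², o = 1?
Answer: 1341/2 ≈ 670.50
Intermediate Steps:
Y(v) = 4*v² (Y(v) = (2*v)² = 4*v²)
X(g, z) = -3/10 (X(g, z) = (-4 + 1)/(6 + 4) = -3/10)
X(-4, Y(-4))*(-2235) = -3/10*(-2235) = 1341/2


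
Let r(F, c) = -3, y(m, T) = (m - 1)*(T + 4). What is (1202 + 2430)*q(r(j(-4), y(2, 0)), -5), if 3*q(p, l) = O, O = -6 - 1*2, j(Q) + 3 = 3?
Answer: -29056/3 ≈ -9685.3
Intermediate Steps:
y(m, T) = (-1 + m)*(4 + T)
j(Q) = 0 (j(Q) = -3 + 3 = 0)
O = -8 (O = -6 - 2 = -8)
q(p, l) = -8/3 (q(p, l) = (⅓)*(-8) = -8/3)
(1202 + 2430)*q(r(j(-4), y(2, 0)), -5) = (1202 + 2430)*(-8/3) = 3632*(-8/3) = -29056/3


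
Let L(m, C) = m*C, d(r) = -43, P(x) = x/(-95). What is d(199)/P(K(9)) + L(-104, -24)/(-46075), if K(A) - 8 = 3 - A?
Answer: 188211383/92150 ≈ 2042.4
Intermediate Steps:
K(A) = 11 - A (K(A) = 8 + (3 - A) = 11 - A)
P(x) = -x/95 (P(x) = x*(-1/95) = -x/95)
L(m, C) = C*m
d(199)/P(K(9)) + L(-104, -24)/(-46075) = -43*(-95/(11 - 1*9)) - 24*(-104)/(-46075) = -43*(-95/(11 - 9)) + 2496*(-1/46075) = -43/((-1/95*2)) - 2496/46075 = -43/(-2/95) - 2496/46075 = -43*(-95/2) - 2496/46075 = 4085/2 - 2496/46075 = 188211383/92150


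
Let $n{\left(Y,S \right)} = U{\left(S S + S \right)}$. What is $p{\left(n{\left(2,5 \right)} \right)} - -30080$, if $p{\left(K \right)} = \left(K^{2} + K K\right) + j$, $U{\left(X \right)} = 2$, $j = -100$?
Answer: $29988$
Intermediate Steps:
$n{\left(Y,S \right)} = 2$
$p{\left(K \right)} = -100 + 2 K^{2}$ ($p{\left(K \right)} = \left(K^{2} + K K\right) - 100 = \left(K^{2} + K^{2}\right) - 100 = 2 K^{2} - 100 = -100 + 2 K^{2}$)
$p{\left(n{\left(2,5 \right)} \right)} - -30080 = \left(-100 + 2 \cdot 2^{2}\right) - -30080 = \left(-100 + 2 \cdot 4\right) + 30080 = \left(-100 + 8\right) + 30080 = -92 + 30080 = 29988$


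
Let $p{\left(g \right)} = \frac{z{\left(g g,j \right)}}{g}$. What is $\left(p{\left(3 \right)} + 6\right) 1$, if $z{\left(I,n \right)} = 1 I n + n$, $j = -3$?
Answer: $-4$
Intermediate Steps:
$z{\left(I,n \right)} = n + I n$ ($z{\left(I,n \right)} = I n + n = n + I n$)
$p{\left(g \right)} = \frac{-3 - 3 g^{2}}{g}$ ($p{\left(g \right)} = \frac{\left(-3\right) \left(1 + g g\right)}{g} = \frac{\left(-3\right) \left(1 + g^{2}\right)}{g} = \frac{-3 - 3 g^{2}}{g}$)
$\left(p{\left(3 \right)} + 6\right) 1 = \left(\left(\left(-3\right) 3 - \frac{3}{3}\right) + 6\right) 1 = \left(\left(-9 - 1\right) + 6\right) 1 = \left(-10 + 6\right) 1 = \left(-4\right) 1 = -4$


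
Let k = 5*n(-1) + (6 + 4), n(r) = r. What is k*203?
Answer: 1015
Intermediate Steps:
k = 5 (k = 5*(-1) + (6 + 4) = -5 + 10 = 5)
k*203 = 5*203 = 1015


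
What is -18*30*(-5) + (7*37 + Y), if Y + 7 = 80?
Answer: 3032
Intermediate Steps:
Y = 73 (Y = -7 + 80 = 73)
-18*30*(-5) + (7*37 + Y) = -18*30*(-5) + (7*37 + 73) = -540*(-5) + (259 + 73) = 2700 + 332 = 3032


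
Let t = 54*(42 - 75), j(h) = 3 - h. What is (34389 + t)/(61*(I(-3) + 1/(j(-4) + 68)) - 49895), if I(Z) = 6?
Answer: -2445525/3714614 ≈ -0.65835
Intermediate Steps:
t = -1782 (t = 54*(-33) = -1782)
(34389 + t)/(61*(I(-3) + 1/(j(-4) + 68)) - 49895) = (34389 - 1782)/(61*(6 + 1/((3 - 1*(-4)) + 68)) - 49895) = 32607/(61*(6 + 1/((3 + 4) + 68)) - 49895) = 32607/(61*(6 + 1/(7 + 68)) - 49895) = 32607/(61*(6 + 1/75) - 49895) = 32607/(61*(451/75) - 49895) = 32607/(27511/75 - 49895) = 32607/(-3714614/75) = 32607*(-75/3714614) = -2445525/3714614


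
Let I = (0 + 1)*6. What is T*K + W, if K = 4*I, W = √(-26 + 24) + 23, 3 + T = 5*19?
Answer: 2231 + I*√2 ≈ 2231.0 + 1.4142*I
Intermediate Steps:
I = 6 (I = 1*6 = 6)
T = 92 (T = -3 + 5*19 = -3 + 95 = 92)
W = 23 + I*√2 (W = √(-2) + 23 = I*√2 + 23 = 23 + I*√2 ≈ 23.0 + 1.4142*I)
K = 24 (K = 4*6 = 24)
T*K + W = 92*24 + (23 + I*√2) = 2208 + (23 + I*√2) = 2231 + I*√2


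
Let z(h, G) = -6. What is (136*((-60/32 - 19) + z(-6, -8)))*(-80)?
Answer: 292400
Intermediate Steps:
(136*((-60/32 - 19) + z(-6, -8)))*(-80) = (136*((-60/32 - 19) - 6))*(-80) = (136*((-60*1/32 - 19) - 6))*(-80) = (136*((-15/8 - 19) - 6))*(-80) = (136*(-167/8 - 6))*(-80) = (136*(-215/8))*(-80) = -3655*(-80) = 292400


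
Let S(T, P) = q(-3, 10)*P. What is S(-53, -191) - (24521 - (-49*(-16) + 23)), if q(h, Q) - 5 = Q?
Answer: -26579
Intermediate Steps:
q(h, Q) = 5 + Q
S(T, P) = 15*P (S(T, P) = (5 + 10)*P = 15*P)
S(-53, -191) - (24521 - (-49*(-16) + 23)) = 15*(-191) - (24521 - (-49*(-16) + 23)) = -2865 - (24521 - (784 + 23)) = -2865 - (24521 - 1*807) = -2865 - (24521 - 807) = -2865 - 1*23714 = -2865 - 23714 = -26579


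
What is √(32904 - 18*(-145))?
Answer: 3*√3946 ≈ 188.45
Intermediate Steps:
√(32904 - 18*(-145)) = √(32904 + 2610) = √35514 = 3*√3946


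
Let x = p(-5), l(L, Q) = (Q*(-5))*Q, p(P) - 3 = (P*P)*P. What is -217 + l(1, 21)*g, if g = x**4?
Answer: -488481270697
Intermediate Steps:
p(P) = 3 + P**3 (p(P) = 3 + (P*P)*P = 3 + P**2*P = 3 + P**3)
l(L, Q) = -5*Q**2 (l(L, Q) = (-5*Q)*Q = -5*Q**2)
x = -122 (x = 3 + (-5)**3 = 3 - 125 = -122)
g = 221533456 (g = (-122)**4 = 221533456)
-217 + l(1, 21)*g = -217 - 5*21**2*221533456 = -217 - 5*441*221533456 = -217 - 2205*221533456 = -217 - 488481270480 = -488481270697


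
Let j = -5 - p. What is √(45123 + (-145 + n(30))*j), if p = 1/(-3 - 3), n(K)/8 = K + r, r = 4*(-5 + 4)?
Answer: √179274/2 ≈ 211.70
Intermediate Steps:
r = -4 (r = 4*(-1) = -4)
n(K) = -32 + 8*K (n(K) = 8*(K - 4) = 8*(-4 + K) = -32 + 8*K)
p = -⅙ (p = 1/(-6) = -⅙ ≈ -0.16667)
j = -29/6 (j = -5 - 1*(-⅙) = -5 + ⅙ = -29/6 ≈ -4.8333)
√(45123 + (-145 + n(30))*j) = √(45123 + (-145 + (-32 + 8*30))*(-29/6)) = √(45123 + (-145 + (-32 + 240))*(-29/6)) = √(45123 + (-145 + 208)*(-29/6)) = √(45123 + 63*(-29/6)) = √(45123 - 609/2) = √(89637/2) = √179274/2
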